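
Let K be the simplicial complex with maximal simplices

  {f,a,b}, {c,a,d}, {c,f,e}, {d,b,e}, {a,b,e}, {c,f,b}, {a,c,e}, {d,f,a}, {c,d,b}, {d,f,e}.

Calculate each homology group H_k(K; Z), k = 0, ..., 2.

H_0 ≅ Z,  H_1 ≅ Z/2Z,  H_2 = 0.

We work with the vertex ordering a < b < c < d < e < f. The simplices of K, each written with vertices in increasing order, are:

  0-simplices (6): a, b, c, d, e, f
  1-simplices (15): ab, ac, ad, ae, af, bc, bd, be, bf, cd, ce, cf, de, df, ef
  2-simplices (10): abe, abf, acd, ace, adf, bcd, bcf, bde, cef, def

Hence C_0 ≅ Z^6, C_1 ≅ Z^15, C_2 ≅ Z^10.

Boundary ∂_1: C_1 → C_0 maps an edge to its endpoints' difference, ∂[p,q] = q − p. For instance
  ∂bf = f − b.
The resulting 6×15 matrix has rank 5, and its Smith normal form has invariant factors (1,1,1,1,1).

∂_2: C_2 → C_1 acts by ∂[p,q,r] = [q,r] − [p,r] + [p,q]. For instance
  ∂cef = ef − cf + ce,
  ∂bde = de − be + bd.
This gives a 15×10 integer matrix of rank 10; reducing to Smith normal form yields diagonal entries (1,1,1,1,1,1,1,1,1,2).

Computing H_k = (kernel of ∂_k) / (image of ∂_{k+1}):

  H_0: rank C_0 − rank ∂_1 = 6 − 5 = 1, and the invariant factors of ∂_1 are all 1, so H_0 ≅ Z.
  H_1: rank ker ∂_1 − rank ∂_2 = (15 − 5) − 10 = 0, and ∂_2 has invariant factor 2 > 1, so H_1 ≅ Z/2Z.
  H_2: rank ker ∂_2 − rank ∂_3 = (10 − 10) − 0 = 0, and there is no ∂_3, so H_2 ≅ 0.

As a check, the Euler characteristic is 6 − 15 + 10 = 1, which agrees with 1 − 0 + 0 = 1.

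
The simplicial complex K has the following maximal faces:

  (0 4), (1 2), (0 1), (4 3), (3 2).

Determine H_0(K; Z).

K has 5 vertices, 5 edges.
rank ∂_0 = 0, rank ∂_1 = 4 ⇒ b_0 = 5 − 0 − 4 = 1; all invariant factors of ∂_1 are 1 so no torsion. So H_0 = Z.

H_0 = Z.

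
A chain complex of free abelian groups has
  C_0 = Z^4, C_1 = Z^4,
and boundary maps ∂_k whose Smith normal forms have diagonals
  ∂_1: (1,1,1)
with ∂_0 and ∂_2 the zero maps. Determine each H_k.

H_0: b_0 = 4 − 0 − 3 = 1; torsion from ∂_1 factors > 1: none. So H_0 = Z.
H_1: b_1 = 4 − 3 − 0 = 1; torsion from ∂_2 factors > 1: none. So H_1 = Z.

H_0 = Z,  H_1 = Z.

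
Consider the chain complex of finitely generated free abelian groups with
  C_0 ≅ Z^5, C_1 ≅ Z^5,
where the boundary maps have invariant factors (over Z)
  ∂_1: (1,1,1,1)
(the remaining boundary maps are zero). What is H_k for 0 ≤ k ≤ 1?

H_0: b_0 = 5 − 0 − 4 = 1; torsion from ∂_1 factors > 1: none. So H_0 = Z.
H_1: b_1 = 5 − 4 − 0 = 1; torsion from ∂_2 factors > 1: none. So H_1 = Z.

H_0 = Z,  H_1 = Z.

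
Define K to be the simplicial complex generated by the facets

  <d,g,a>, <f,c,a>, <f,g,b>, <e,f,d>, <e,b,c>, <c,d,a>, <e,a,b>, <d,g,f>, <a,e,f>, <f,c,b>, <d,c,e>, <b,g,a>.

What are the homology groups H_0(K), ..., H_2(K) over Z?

Order the vertices as a < b < c < d < e < f < g. Listing each simplex with vertices in this order, K has dimension 2 with simplices:

  0-simplices (7): a, b, c, d, e, f, g
  1-simplices (18): ab, ac, ad, ae, af, ag, bc, be, bf, bg, cd, ce, cf, de, df, dg, ef, fg
  2-simplices (12): abe, abg, acd, acf, adg, aef, bce, bcf, bfg, cde, def, dfg

so the chain groups are C_0 ≅ Z^7, C_1 ≅ Z^18, C_2 ≅ Z^12.

Boundary ∂_1: C_1 → C_0 is given by ∂[p,q] = [q] − [p]. For instance
  ∂ef = f − e.
This gives a 7×18 integer matrix of rank 6; reducing to Smith normal form yields diagonal entries (1,1,1,1,1,1).

The boundary map ∂_2: C_2 → C_1 maps a triangle to the signed sum of its edges. For instance
  ∂def = ef − df + de,
  ∂acf = cf − af + ac.
The 18×12 boundary matrix has rank 12 and Smith normal form diag(1,1,1,1,1,1,1,1,1,1,1,2).

Computing H_k = (kernel of ∂_k) / (image of ∂_{k+1}):

  H_0: rank C_0 − rank ∂_1 = 7 − 6 = 1, and the invariant factors of ∂_1 are all 1, so H_0 ≅ Z.
  H_1: rank ker ∂_1 − rank ∂_2 = (18 − 6) − 12 = 0, and ∂_2 has invariant factor 2 > 1, so H_1 ≅ Z/2.
  H_2: rank ker ∂_2 − rank ∂_3 = (12 − 12) − 0 = 0, and there is no ∂_3, so H_2 ≅ 0.

As a check, the Euler characteristic is 7 − 18 + 12 = 1, which agrees with 1 − 0 + 0 = 1.
(K is a triangulation of the real projective plane RP^2.)

H_0 ≅ Z,  H_1 ≅ Z/2,  H_2 = 0.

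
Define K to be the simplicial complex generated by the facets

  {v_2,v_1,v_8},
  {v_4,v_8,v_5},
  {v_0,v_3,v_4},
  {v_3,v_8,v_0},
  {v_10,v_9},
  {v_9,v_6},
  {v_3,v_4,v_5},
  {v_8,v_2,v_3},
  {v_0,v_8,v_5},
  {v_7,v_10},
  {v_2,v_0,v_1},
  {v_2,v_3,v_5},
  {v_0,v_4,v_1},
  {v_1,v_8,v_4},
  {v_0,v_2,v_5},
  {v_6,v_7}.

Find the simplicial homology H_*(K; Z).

Fix the vertex order v_0 < v_1 < v_2 < v_3 < v_4 < v_5 < v_6 < v_7 < v_8 < v_9 < v_10 and write every simplex with vertices in increasing order. Then dim K = 2 and the simplices of K are:

  0-simplices (11): [v_0], [v_1], [v_2], [v_3], [v_4], [v_5], [v_6], [v_7], [v_8], [v_9], [v_10]
  1-simplices (22): (22 of them)
  2-simplices (12): (12 of them)

giving chain groups C_0 ≅ Z^11, C_1 ≅ Z^22, C_2 ≅ Z^12.

∂_1: C_1 → C_0 sends each edge [p,q] (with p < q) to q − p. For instance
  ∂[v_6,v_7] = [v_7] − [v_6].
As a 11×22 matrix over Z this has rank 9, with invariant factors (1,1,1,1,1,1,1,1,1).

The boundary map ∂_2: C_2 → C_1 maps a triangle to the signed sum of its edges. For instance
  ∂[v_0,v_3,v_8] = [v_3,v_8] − [v_0,v_8] + [v_0,v_3],
  ∂[v_2,v_3,v_8] = [v_3,v_8] − [v_2,v_8] + [v_2,v_3].
The 22×12 boundary matrix has rank 12 and Smith normal form diag(1,1,1,1,1,1,1,1,1,1,1,2).

From H_k ≅ ker(∂_k) / im(∂_{k+1}) we obtain:

  H_0: rank C_0 − rank ∂_1 = 11 − 9 = 2, and the invariant factors of ∂_1 are all 1, so H_0 = Z^2.
  H_1: rank ker ∂_1 − rank ∂_2 = (22 − 9) − 12 = 1, and ∂_2 has invariant factor 2 > 1, so H_1 = Z × Z/2.
  H_2: rank ker ∂_2 − rank ∂_3 = (12 − 12) − 0 = 0, and there is no ∂_3, so H_2 = 0.

As a check, the Euler characteristic is 11 − 22 + 12 = 1, which agrees with 2 − 1 + 0 = 1.

H_0 ≅ Z^2,  H_1 ≅ Z × Z/2,  H_2 = 0.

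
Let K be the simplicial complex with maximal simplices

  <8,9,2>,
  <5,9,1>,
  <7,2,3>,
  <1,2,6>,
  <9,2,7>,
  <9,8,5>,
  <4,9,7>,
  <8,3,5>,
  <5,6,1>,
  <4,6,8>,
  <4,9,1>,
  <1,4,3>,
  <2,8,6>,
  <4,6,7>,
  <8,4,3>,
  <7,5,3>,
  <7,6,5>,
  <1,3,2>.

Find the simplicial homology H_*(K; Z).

K has 9 vertices, 27 edges, 18 triangles.
rank ∂_0 = 0, rank ∂_1 = 8 ⇒ b_0 = 9 − 0 − 8 = 1; all invariant factors of ∂_1 are 1 so no torsion. So H_0 = Z.
rank ∂_1 = 8, rank ∂_2 = 17 ⇒ b_1 = 27 − 8 − 17 = 2; all invariant factors of ∂_2 are 1 so no torsion. So H_1 = Z^2.
rank ∂_2 = 17, rank ∂_3 = 0 ⇒ b_2 = 18 − 17 − 0 = 1. So H_2 = Z.

H_0 = Z,  H_1 = Z^2,  H_2 = Z.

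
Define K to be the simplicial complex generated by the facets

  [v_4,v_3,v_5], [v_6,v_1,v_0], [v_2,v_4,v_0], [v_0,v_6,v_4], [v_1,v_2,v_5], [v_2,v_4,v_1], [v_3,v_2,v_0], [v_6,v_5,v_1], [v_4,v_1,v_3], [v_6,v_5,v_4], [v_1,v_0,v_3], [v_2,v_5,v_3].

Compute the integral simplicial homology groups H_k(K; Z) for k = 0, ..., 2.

Fix the vertex order v_0 < v_1 < v_2 < v_3 < v_4 < v_5 < v_6 and write every simplex with vertices in increasing order. Then dim K = 2 and the simplices of K are:

  0-simplices (7): [v_0], [v_1], [v_2], [v_3], [v_4], [v_5], [v_6]
  1-simplices (18): (18 of them)
  2-simplices (12): (12 of them)

giving chain groups C_0 ≅ Z^7, C_1 ≅ Z^18, C_2 ≅ Z^12.

∂_1: C_1 → C_0 sends each edge [p,q] (with p < q) to q − p. For instance
  ∂[v_1,v_3] = [v_3] − [v_1].
As a 7×18 matrix over Z this has rank 6, with invariant factors (1,1,1,1,1,1).

∂_2: C_2 → C_1 sends each 2-simplex [p,q,r] to [q,r] − [p,r] + [p,q]. For instance
  ∂[v_1,v_2,v_5] = [v_2,v_5] − [v_1,v_5] + [v_1,v_2],
  ∂[v_0,v_2,v_3] = [v_2,v_3] − [v_0,v_3] + [v_0,v_2].
As a 18×12 matrix over Z this has rank 12, with invariant factors (1,1,1,1,1,1,1,1,1,1,1,2).

From H_k ≅ ker(∂_k) / im(∂_{k+1}) we obtain:

  H_0: rank C_0 − rank ∂_1 = 7 − 6 = 1, and the invariant factors of ∂_1 are all 1, so H_0 ≅ Z.
  H_1: rank ker ∂_1 − rank ∂_2 = (18 − 6) − 12 = 0, and ∂_2 has invariant factor 2 > 1, so H_1 ≅ Z/2Z.
  H_2: rank ker ∂_2 − rank ∂_3 = (12 − 12) − 0 = 0, and there is no ∂_3, so H_2 ≅ 0.

As a check, the Euler characteristic is 7 − 18 + 12 = 1, which agrees with 1 − 0 + 0 = 1.
(K is a triangulation of the real projective plane RP^2.)

H_0 = Z,  H_1 = Z/2Z,  H_2 = 0.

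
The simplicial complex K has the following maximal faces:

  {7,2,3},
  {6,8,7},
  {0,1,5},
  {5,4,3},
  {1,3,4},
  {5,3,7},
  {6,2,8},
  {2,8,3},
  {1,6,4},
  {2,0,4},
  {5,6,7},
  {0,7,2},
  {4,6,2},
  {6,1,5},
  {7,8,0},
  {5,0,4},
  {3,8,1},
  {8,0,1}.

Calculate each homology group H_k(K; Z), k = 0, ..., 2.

H_0 ≅ Z,  H_1 ≅ Z ⊕ Z/2Z,  H_2 = 0.

Take the total order 0 < 1 < 2 < 3 < 4 < 5 < 6 < 7 < 8 on the vertex set. Then K (dimension 2) consists of the simplices:

  0-simplices (9): [0], [1], [2], [3], [4], [5], [6], [7], [8]
  1-simplices (27): (27 of them)
  2-simplices (18): [0,1,5], [0,1,8], [0,2,4], [0,2,7], [0,4,5], [0,7,8], [1,3,4], [1,3,8], [1,4,6], [1,5,6], [2,3,7], [2,3,8], [2,4,6], [2,6,8], [3,4,5], [3,5,7], [5,6,7], [6,7,8]

so the chain groups are C_0 ≅ Z^9, C_1 ≅ Z^27, C_2 ≅ Z^18.

Boundary ∂_1: C_1 → C_0 sends each edge [p,q] (with p < q) to q − p.
The 9×27 boundary matrix has rank 8 and Smith normal form diag(1,1,1,1,1,1,1,1).

∂_2: C_2 → C_1 sends each 2-simplex [p,q,r] to [q,r] − [p,r] + [p,q]. For instance
  ∂[0,2,4] = [2,4] − [0,4] + [0,2],
  ∂[0,7,8] = [7,8] − [0,8] + [0,7].
The resulting 27×18 matrix has rank 18, and its Smith normal form has invariant factors (1,1,1,1,1,1,1,1,1,1,1,1,1,1,1,1,1,2).

From H_k ≅ ker(∂_k) / im(∂_{k+1}) we obtain:

  H_0: rank C_0 − rank ∂_1 = 9 − 8 = 1, and the invariant factors of ∂_1 are all 1, so H_0 ≅ Z.
  H_1: rank ker ∂_1 − rank ∂_2 = (27 − 8) − 18 = 1, and ∂_2 has invariant factor 2 > 1, so H_1 ≅ Z ⊕ Z/2Z.
  H_2: rank ker ∂_2 − rank ∂_3 = (18 − 18) − 0 = 0, and there is no ∂_3, so H_2 ≅ 0.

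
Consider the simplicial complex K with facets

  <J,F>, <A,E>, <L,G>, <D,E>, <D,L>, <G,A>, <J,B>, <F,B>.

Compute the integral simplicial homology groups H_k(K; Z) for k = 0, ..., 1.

K has 8 vertices, 8 edges.
rank ∂_0 = 0, rank ∂_1 = 6 ⇒ b_0 = 8 − 0 − 6 = 2; all invariant factors of ∂_1 are 1 so no torsion. So H_0 ≅ Z^2.
rank ∂_1 = 6, rank ∂_2 = 0 ⇒ b_1 = 8 − 6 − 0 = 2. So H_1 ≅ Z^2.

H_0 ≅ Z^2,  H_1 ≅ Z^2.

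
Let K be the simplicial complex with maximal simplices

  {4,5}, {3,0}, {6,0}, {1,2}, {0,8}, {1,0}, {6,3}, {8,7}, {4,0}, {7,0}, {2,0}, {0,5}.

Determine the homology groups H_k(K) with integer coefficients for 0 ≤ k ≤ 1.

Fix the vertex order 0 < 1 < 2 < 3 < 4 < 5 < 6 < 7 < 8 and write every simplex with vertices in increasing order. Then dim K = 1 and the simplices of K are:

  0-simplices (9): [0], [1], [2], [3], [4], [5], [6], [7], [8]
  1-simplices (12): [0,1], [0,2], [0,3], [0,4], [0,5], [0,6], [0,7], [0,8], [1,2], [3,6], [4,5], [7,8]

so the chain groups are C_0 ≅ Z^9, C_1 ≅ Z^12.

∂_1: C_1 → C_0 is given by ∂[p,q] = [q] − [p]. For instance
  ∂[0,1] = [1] − [0].
As a 9×12 matrix over Z this has rank 8, with invariant factors (1,1,1,1,1,1,1,1).

Now H_k = ker ∂_k / im ∂_{k+1}, so:

  H_0: rank C_0 − rank ∂_1 = 9 − 8 = 1, and the invariant factors of ∂_1 are all 1, so H_0 = Z.
  H_1: rank ker ∂_1 − rank ∂_2 = (12 − 8) − 0 = 4, and there is no ∂_2, so H_1 = Z^4.

H_0 = Z,  H_1 = Z^4.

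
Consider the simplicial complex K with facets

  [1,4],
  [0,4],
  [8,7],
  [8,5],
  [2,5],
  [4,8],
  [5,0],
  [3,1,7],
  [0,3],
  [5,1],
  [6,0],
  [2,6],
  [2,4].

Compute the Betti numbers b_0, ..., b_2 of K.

Order the vertices as 0 < 1 < 2 < 3 < 4 < 5 < 6 < 7 < 8. Listing each simplex with vertices in this order, K has dimension 2 with simplices:

  0-simplices (9): [0], [1], [2], [3], [4], [5], [6], [7], [8]
  1-simplices (15): [0,3], [0,4], [0,5], [0,6], [1,3], [1,4], [1,5], [1,7], [2,4], [2,5], [2,6], [3,7], [4,8], [5,8], [7,8]
  2-simplices (1): [1,3,7]

Hence C_0 ≅ Z^9, C_1 ≅ Z^15, C_2 ≅ Z^1.

The boundary map ∂_1: C_1 → C_0 maps an edge to its endpoints' difference, ∂[p,q] = q − p.
This gives a 9×15 integer matrix of rank 8; reducing to Smith normal form yields diagonal entries (1,1,1,1,1,1,1,1).

The boundary map ∂_2: C_2 → C_1 maps a triangle to the signed sum of its edges. For instance
  ∂[1,3,7] = [3,7] − [1,7] + [1,3].
The resulting 15×1 matrix has rank 1, and its Smith normal form has invariant factors (1).

Now H_k = ker ∂_k / im ∂_{k+1}, so:

  H_0: rank C_0 − rank ∂_1 = 9 − 8 = 1, and the invariant factors of ∂_1 are all 1, so H_0 = Z.
  H_1: rank ker ∂_1 − rank ∂_2 = (15 − 8) − 1 = 6, and the invariant factors of ∂_2 are all 1, so H_1 = Z^6.
  H_2: rank ker ∂_2 − rank ∂_3 = (1 − 1) − 0 = 0, and there is no ∂_3, so H_2 = 0.

As a check, the Euler characteristic is 9 − 15 + 1 = -5, which agrees with 1 − 6 + 0 = -5.

Hence the Betti numbers are b_0 = 1, b_1 = 6, b_2 = 0.

b_0 = 1, b_1 = 6, b_2 = 0.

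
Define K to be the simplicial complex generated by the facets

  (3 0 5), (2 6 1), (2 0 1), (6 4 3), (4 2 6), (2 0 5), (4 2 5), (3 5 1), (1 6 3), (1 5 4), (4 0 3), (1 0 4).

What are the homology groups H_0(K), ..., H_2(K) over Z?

Fix the vertex order 0 < 1 < 2 < 3 < 4 < 5 < 6 and write every simplex with vertices in increasing order. Then dim K = 2 and the simplices of K are:

  0-simplices (7): [0], [1], [2], [3], [4], [5], [6]
  1-simplices (18): [0,1], [0,2], [0,3], [0,4], [0,5], [1,2], [1,3], [1,4], [1,5], [1,6], [2,4], [2,5], [2,6], [3,4], [3,5], [3,6], [4,5], [4,6]
  2-simplices (12): [0,1,2], [0,1,4], [0,2,5], [0,3,4], [0,3,5], [1,2,6], [1,3,5], [1,3,6], [1,4,5], [2,4,5], [2,4,6], [3,4,6]

giving chain groups C_0 ≅ Z^7, C_1 ≅ Z^18, C_2 ≅ Z^12.

The boundary map ∂_1: C_1 → C_0 maps an edge to its endpoints' difference, ∂[p,q] = q − p. For instance
  ∂[0,4] = [4] − [0].
This gives a 7×18 integer matrix of rank 6; reducing to Smith normal form yields diagonal entries (1,1,1,1,1,1).

∂_2: C_2 → C_1 sends each 2-simplex [p,q,r] to [q,r] − [p,r] + [p,q]. For instance
  ∂[2,4,6] = [4,6] − [2,6] + [2,4],
  ∂[1,4,5] = [4,5] − [1,5] + [1,4].
This gives a 18×12 integer matrix of rank 12; reducing to Smith normal form yields diagonal entries (1,1,1,1,1,1,1,1,1,1,1,2).

Computing H_k = (kernel of ∂_k) / (image of ∂_{k+1}):

  H_0: rank C_0 − rank ∂_1 = 7 − 6 = 1, and the invariant factors of ∂_1 are all 1, so H_0 = Z.
  H_1: rank ker ∂_1 − rank ∂_2 = (18 − 6) − 12 = 0, and ∂_2 has invariant factor 2 > 1, so H_1 = Z/2.
  H_2: rank ker ∂_2 − rank ∂_3 = (12 − 12) − 0 = 0, and there is no ∂_3, so H_2 = 0.

As a check, the Euler characteristic is 7 − 18 + 12 = 1, which agrees with 1 − 0 + 0 = 1.

H_0 ≅ Z,  H_1 ≅ Z/2,  H_2 = 0.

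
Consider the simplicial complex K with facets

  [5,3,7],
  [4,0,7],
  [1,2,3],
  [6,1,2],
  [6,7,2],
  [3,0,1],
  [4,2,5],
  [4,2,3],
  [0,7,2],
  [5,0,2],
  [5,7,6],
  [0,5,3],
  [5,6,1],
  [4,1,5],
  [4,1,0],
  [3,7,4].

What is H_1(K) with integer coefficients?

H_1 = Z^2.

Order the vertices as 0 < 1 < 2 < 3 < 4 < 5 < 6 < 7. Listing each simplex with vertices in this order, K has dimension 2 with simplices:

  0-simplices (8): [0], [1], [2], [3], [4], [5], [6], [7]
  1-simplices (24): (24 of them)
  2-simplices (16): [0,1,3], [0,1,4], [0,2,5], [0,2,7], [0,3,5], [0,4,7], [1,2,3], [1,2,6], [1,4,5], [1,5,6], [2,3,4], [2,4,5], [2,6,7], [3,4,7], [3,5,7], [5,6,7]

giving chain groups C_0 ≅ Z^8, C_1 ≅ Z^24, C_2 ≅ Z^16.

Boundary ∂_1: C_1 → C_0 sends each edge [p,q] (with p < q) to q − p. For instance
  ∂[2,4] = [4] − [2].
As a 8×24 matrix over Z this has rank 7, with invariant factors (1,1,1,1,1,1,1).

∂_2: C_2 → C_1 acts by ∂[p,q,r] = [q,r] − [p,r] + [p,q]. For instance
  ∂[1,4,5] = [4,5] − [1,5] + [1,4],
  ∂[0,3,5] = [3,5] − [0,5] + [0,3].
The 24×16 boundary matrix has rank 15 and Smith normal form diag(1,1,1,1,1,1,1,1,1,1,1,1,1,1,1).

Now H_k = ker ∂_k / im ∂_{k+1}, so:

  H_1: rank ker ∂_1 − rank ∂_2 = (24 − 7) − 15 = 2, and the invariant factors of ∂_2 are all 1, so H_1 ≅ Z^2.

(K is a triangulation of the torus T^2.)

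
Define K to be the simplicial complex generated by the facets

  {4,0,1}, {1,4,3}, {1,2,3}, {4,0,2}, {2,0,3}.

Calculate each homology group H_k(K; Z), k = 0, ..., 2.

Fix the vertex order 0 < 1 < 2 < 3 < 4 and write every simplex with vertices in increasing order. Then dim K = 2 and the simplices of K are:

  0-simplices (5): [0], [1], [2], [3], [4]
  1-simplices (10): [0,1], [0,2], [0,3], [0,4], [1,2], [1,3], [1,4], [2,3], [2,4], [3,4]
  2-simplices (5): [0,1,4], [0,2,3], [0,2,4], [1,2,3], [1,3,4]

giving chain groups C_0 ≅ Z^5, C_1 ≅ Z^10, C_2 ≅ Z^5.

∂_1: C_1 → C_0 maps an edge to its endpoints' difference, ∂[p,q] = q − p. For instance
  ∂[0,4] = [4] − [0].
The 5×10 boundary matrix has rank 4 and Smith normal form diag(1,1,1,1).

Boundary ∂_2: C_2 → C_1 acts by ∂[p,q,r] = [q,r] − [p,r] + [p,q]. For instance
  ∂[1,3,4] = [3,4] − [1,4] + [1,3],
  ∂[0,2,3] = [2,3] − [0,3] + [0,2].
As a 10×5 matrix over Z this has rank 5, with invariant factors (1,1,1,1,1).

Now H_k = ker ∂_k / im ∂_{k+1}, so:

  H_0: rank C_0 − rank ∂_1 = 5 − 4 = 1, and the invariant factors of ∂_1 are all 1, so H_0 = Z.
  H_1: rank ker ∂_1 − rank ∂_2 = (10 − 4) − 5 = 1, and the invariant factors of ∂_2 are all 1, so H_1 = Z.
  H_2: rank ker ∂_2 − rank ∂_3 = (5 − 5) − 0 = 0, and there is no ∂_3, so H_2 = 0.

As a check, the Euler characteristic is 5 − 10 + 5 = 0, which agrees with 1 − 1 + 0 = 0.

H_0 = Z,  H_1 = Z,  H_2 = 0.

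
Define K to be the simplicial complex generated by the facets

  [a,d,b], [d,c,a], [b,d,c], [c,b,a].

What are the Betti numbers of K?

Order the vertices as a < b < c < d. Listing each simplex with vertices in this order, K has dimension 2 with simplices:

  0-simplices (4): a, b, c, d
  1-simplices (6): ab, ac, ad, bc, bd, cd
  2-simplices (4): abc, abd, acd, bcd

so the chain groups are C_0 ≅ Z^4, C_1 ≅ Z^6, C_2 ≅ Z^4.

Boundary ∂_1: C_1 → C_0 maps an edge to its endpoints' difference, ∂[p,q] = q − p. For instance
  ∂ac = c − a.
As a 4×6 matrix over Z this has rank 3, with invariant factors (1,1,1).

∂_2: C_2 → C_1 sends each 2-simplex [p,q,r] to [q,r] − [p,r] + [p,q]. For instance
  ∂abd = bd − ad + ab,
  ∂bcd = cd − bd + bc.
As a 6×4 matrix over Z this has rank 3, with invariant factors (1,1,1).

Now H_k = ker ∂_k / im ∂_{k+1}, so:

  H_0: rank C_0 − rank ∂_1 = 4 − 3 = 1, and the invariant factors of ∂_1 are all 1, so H_0 = Z.
  H_1: rank ker ∂_1 − rank ∂_2 = (6 − 3) − 3 = 0, and the invariant factors of ∂_2 are all 1, so H_1 = 0.
  H_2: rank ker ∂_2 − rank ∂_3 = (4 − 3) − 0 = 1, and there is no ∂_3, so H_2 = Z.

As a check, the Euler characteristic is 4 − 6 + 4 = 2, which agrees with 1 − 0 + 1 = 2.
(K is a triangulation of the 2-sphere S^2.)

Hence the Betti numbers are b_0 = 1, b_1 = 0, b_2 = 1.

b_0 = 1, b_1 = 0, b_2 = 1.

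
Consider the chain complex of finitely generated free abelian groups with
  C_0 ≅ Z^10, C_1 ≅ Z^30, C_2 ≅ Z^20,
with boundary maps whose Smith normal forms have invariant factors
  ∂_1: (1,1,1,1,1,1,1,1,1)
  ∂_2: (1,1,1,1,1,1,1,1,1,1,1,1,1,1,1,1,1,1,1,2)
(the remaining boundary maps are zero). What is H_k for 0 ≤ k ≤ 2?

H_0 ≅ Z,  H_1 ≅ Z ⊕ Z/2,  H_2 = 0.

H_0: b_0 = 10 − 0 − 9 = 1; torsion from ∂_1 factors > 1: none. So H_0 ≅ Z.
H_1: b_1 = 30 − 9 − 20 = 1; torsion from ∂_2 factors > 1: [2]. So H_1 ≅ Z ⊕ Z/2.
H_2: b_2 = 20 − 20 − 0 = 0; torsion from ∂_3 factors > 1: none. So H_2 ≅ 0.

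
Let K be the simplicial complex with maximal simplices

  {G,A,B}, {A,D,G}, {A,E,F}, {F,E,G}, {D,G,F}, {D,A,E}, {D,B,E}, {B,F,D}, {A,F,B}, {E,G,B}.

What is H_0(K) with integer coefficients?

H_0 ≅ Z.

K has 6 vertices, 15 edges, 10 triangles.
rank ∂_0 = 0, rank ∂_1 = 5 ⇒ b_0 = 6 − 0 − 5 = 1; all invariant factors of ∂_1 are 1 so no torsion. So H_0 ≅ Z.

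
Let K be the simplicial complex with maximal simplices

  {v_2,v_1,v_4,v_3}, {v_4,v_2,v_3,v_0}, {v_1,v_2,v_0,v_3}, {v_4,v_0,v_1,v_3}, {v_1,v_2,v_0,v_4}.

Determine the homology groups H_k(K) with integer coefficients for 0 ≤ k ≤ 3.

H_0 ≅ Z,  H_1 = 0,  H_2 = 0,  H_3 ≅ Z.

K has 5 vertices, 10 edges, 10 triangles, 5 3-simplices.
rank ∂_0 = 0, rank ∂_1 = 4 ⇒ b_0 = 5 − 0 − 4 = 1; all invariant factors of ∂_1 are 1 so no torsion. So H_0 = Z.
rank ∂_1 = 4, rank ∂_2 = 6 ⇒ b_1 = 10 − 4 − 6 = 0; all invariant factors of ∂_2 are 1 so no torsion. So H_1 = 0.
rank ∂_2 = 6, rank ∂_3 = 4 ⇒ b_2 = 10 − 6 − 4 = 0; all invariant factors of ∂_3 are 1 so no torsion. So H_2 = 0.
rank ∂_3 = 4, rank ∂_4 = 0 ⇒ b_3 = 5 − 4 − 0 = 1. So H_3 = Z.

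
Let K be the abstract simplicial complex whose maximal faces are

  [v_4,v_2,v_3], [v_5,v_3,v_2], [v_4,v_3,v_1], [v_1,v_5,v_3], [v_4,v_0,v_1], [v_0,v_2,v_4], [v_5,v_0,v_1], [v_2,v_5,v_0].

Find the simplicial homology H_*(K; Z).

K has 6 vertices, 12 edges, 8 triangles.
rank ∂_0 = 0, rank ∂_1 = 5 ⇒ b_0 = 6 − 0 − 5 = 1; all invariant factors of ∂_1 are 1 so no torsion. So H_0 ≅ Z.
rank ∂_1 = 5, rank ∂_2 = 7 ⇒ b_1 = 12 − 5 − 7 = 0; all invariant factors of ∂_2 are 1 so no torsion. So H_1 ≅ 0.
rank ∂_2 = 7, rank ∂_3 = 0 ⇒ b_2 = 8 − 7 − 0 = 1. So H_2 ≅ Z.

H_0 = Z,  H_1 = 0,  H_2 = Z.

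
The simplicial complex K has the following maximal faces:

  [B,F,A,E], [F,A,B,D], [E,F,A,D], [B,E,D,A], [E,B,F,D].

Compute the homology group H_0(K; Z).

Order the vertices as A < B < D < E < F. Listing each simplex with vertices in this order, K has dimension 3 with simplices:

  0-simplices (5): A, B, D, E, F
  1-simplices (10): AB, AD, AE, AF, BD, BE, BF, DE, DF, EF
  2-simplices (10): ABD, ABE, ABF, ADE, ADF, AEF, BDE, BDF, BEF, DEF
  3-simplices (5): ABDE, ABDF, ABEF, ADEF, BDEF

giving chain groups C_0 ≅ Z^5, C_1 ≅ Z^10, C_2 ≅ Z^10, C_3 ≅ Z^5.

∂_1: C_1 → C_0 sends each edge [p,q] (with p < q) to q − p. For instance
  ∂AF = F − A.
The 5×10 boundary matrix has rank 4 and Smith normal form diag(1,1,1,1).

∂_2: C_2 → C_1 acts by ∂[p,q,r] = [q,r] − [p,r] + [p,q]. For instance
  ∂BEF = EF − BF + BE,
  ∂ABF = BF − AF + AB.
This gives a 10×10 integer matrix of rank 6; reducing to Smith normal form yields diagonal entries (1,1,1,1,1,1).

The boundary map ∂_3: C_3 → C_2 sends each 3-simplex σ to the alternating sum Σ_i (−1)^i (σ with its i-th vertex removed). For instance
  ∂BDEF = DEF − BEF + BDF − BDE,
  ∂ABDF = BDF − ADF + ABF − ABD.
The 10×5 boundary matrix has rank 4 and Smith normal form diag(1,1,1,1).

Computing H_k = (kernel of ∂_k) / (image of ∂_{k+1}):

  H_0: rank C_0 − rank ∂_1 = 5 − 4 = 1, and the invariant factors of ∂_1 are all 1, so H_0 ≅ Z.

(K is a triangulation of the 3-sphere S^3.)

H_0 ≅ Z.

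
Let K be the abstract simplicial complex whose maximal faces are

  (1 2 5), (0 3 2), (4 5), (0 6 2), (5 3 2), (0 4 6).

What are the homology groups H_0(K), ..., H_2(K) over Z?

Order the vertices as 0 < 1 < 2 < 3 < 4 < 5 < 6. Listing each simplex with vertices in this order, K has dimension 2 with simplices:

  0-simplices (7): [0], [1], [2], [3], [4], [5], [6]
  1-simplices (12): [0,2], [0,3], [0,4], [0,6], [1,2], [1,5], [2,3], [2,5], [2,6], [3,5], [4,5], [4,6]
  2-simplices (5): [0,2,3], [0,2,6], [0,4,6], [1,2,5], [2,3,5]

Hence C_0 ≅ Z^7, C_1 ≅ Z^12, C_2 ≅ Z^5.

Boundary ∂_1: C_1 → C_0 maps an edge to its endpoints' difference, ∂[p,q] = q − p. For instance
  ∂[3,5] = [5] − [3].
As a 7×12 matrix over Z this has rank 6, with invariant factors (1,1,1,1,1,1).

The boundary map ∂_2: C_2 → C_1 maps a triangle to the signed sum of its edges. For instance
  ∂[0,2,6] = [2,6] − [0,6] + [0,2],
  ∂[2,3,5] = [3,5] − [2,5] + [2,3].
This gives a 12×5 integer matrix of rank 5; reducing to Smith normal form yields diagonal entries (1,1,1,1,1).

Now H_k = ker ∂_k / im ∂_{k+1}, so:

  H_0: rank C_0 − rank ∂_1 = 7 − 6 = 1, and the invariant factors of ∂_1 are all 1, so H_0 = Z.
  H_1: rank ker ∂_1 − rank ∂_2 = (12 − 6) − 5 = 1, and the invariant factors of ∂_2 are all 1, so H_1 = Z.
  H_2: rank ker ∂_2 − rank ∂_3 = (5 − 5) − 0 = 0, and there is no ∂_3, so H_2 = 0.

H_0 = Z,  H_1 = Z,  H_2 = 0.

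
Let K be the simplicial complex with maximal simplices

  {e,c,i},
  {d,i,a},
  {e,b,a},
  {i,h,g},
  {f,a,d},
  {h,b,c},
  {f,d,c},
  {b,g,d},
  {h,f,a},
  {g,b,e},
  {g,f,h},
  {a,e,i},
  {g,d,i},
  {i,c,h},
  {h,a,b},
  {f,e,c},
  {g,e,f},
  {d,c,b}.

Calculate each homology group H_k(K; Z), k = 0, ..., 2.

H_0 = Z,  H_1 = Z^2,  H_2 = Z.

Order the vertices as a < b < c < d < e < f < g < h < i. Listing each simplex with vertices in this order, K has dimension 2 with simplices:

  0-simplices (9): a, b, c, d, e, f, g, h, i
  1-simplices (27): ab, ad, ae, af, ah, ai, bc, bd, be, bg, bh, cd, ce, cf, ch, ci, df, dg, di, ef, eg, ei, fg, fh, gh, gi, hi
  2-simplices (18): abe, abh, adf, adi, aei, afh, bcd, bch, bdg, beg, cdf, cef, cei, chi, dgi, efg, fgh, ghi

giving chain groups C_0 ≅ Z^9, C_1 ≅ Z^27, C_2 ≅ Z^18.

∂_1: C_1 → C_0 is given by ∂[p,q] = [q] − [p]. For instance
  ∂ef = f − e.
The resulting 9×27 matrix has rank 8, and its Smith normal form has invariant factors (1,1,1,1,1,1,1,1).

The boundary map ∂_2: C_2 → C_1 sends each 2-simplex [p,q,r] to [q,r] − [p,r] + [p,q]. For instance
  ∂efg = fg − eg + ef,
  ∂adi = di − ai + ad.
The 27×18 boundary matrix has rank 17 and Smith normal form diag(1,1,1,1,1,1,1,1,1,1,1,1,1,1,1,1,1).

From H_k ≅ ker(∂_k) / im(∂_{k+1}) we obtain:

  H_0: rank C_0 − rank ∂_1 = 9 − 8 = 1, and the invariant factors of ∂_1 are all 1, so H_0 ≅ Z.
  H_1: rank ker ∂_1 − rank ∂_2 = (27 − 8) − 17 = 2, and the invariant factors of ∂_2 are all 1, so H_1 ≅ Z^2.
  H_2: rank ker ∂_2 − rank ∂_3 = (18 − 17) − 0 = 1, and there is no ∂_3, so H_2 ≅ Z.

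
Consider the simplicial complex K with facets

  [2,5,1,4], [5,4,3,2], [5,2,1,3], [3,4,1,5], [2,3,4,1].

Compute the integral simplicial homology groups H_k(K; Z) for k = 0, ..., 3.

H_0 ≅ Z,  H_1 = 0,  H_2 = 0,  H_3 ≅ Z.

K has 5 vertices, 10 edges, 10 triangles, 5 3-simplices.
rank ∂_0 = 0, rank ∂_1 = 4 ⇒ b_0 = 5 − 0 − 4 = 1; all invariant factors of ∂_1 are 1 so no torsion. So H_0 ≅ Z.
rank ∂_1 = 4, rank ∂_2 = 6 ⇒ b_1 = 10 − 4 − 6 = 0; all invariant factors of ∂_2 are 1 so no torsion. So H_1 ≅ 0.
rank ∂_2 = 6, rank ∂_3 = 4 ⇒ b_2 = 10 − 6 − 4 = 0; all invariant factors of ∂_3 are 1 so no torsion. So H_2 ≅ 0.
rank ∂_3 = 4, rank ∂_4 = 0 ⇒ b_3 = 5 − 4 − 0 = 1. So H_3 ≅ Z.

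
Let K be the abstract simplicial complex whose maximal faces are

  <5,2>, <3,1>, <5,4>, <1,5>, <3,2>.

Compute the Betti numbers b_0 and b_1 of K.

We work with the vertex ordering 1 < 2 < 3 < 4 < 5. The simplices of K, each written with vertices in increasing order, are:

  0-simplices (5): [1], [2], [3], [4], [5]
  1-simplices (5): [1,3], [1,5], [2,3], [2,5], [4,5]

Hence C_0 ≅ Z^5, C_1 ≅ Z^5.

∂_1: C_1 → C_0 maps an edge to its endpoints' difference, ∂[p,q] = q − p. For instance
  ∂[1,5] = [5] − [1].
This gives a 5×5 integer matrix of rank 4; reducing to Smith normal form yields diagonal entries (1,1,1,1).

From H_k ≅ ker(∂_k) / im(∂_{k+1}) we obtain:

  H_0: rank C_0 − rank ∂_1 = 5 − 4 = 1, and the invariant factors of ∂_1 are all 1, so H_0 = Z.
  H_1: rank ker ∂_1 − rank ∂_2 = (5 − 4) − 0 = 1, and there is no ∂_2, so H_1 = Z.

Hence the Betti numbers are b_0 = 1, b_1 = 1.

b_0 = 1, b_1 = 1.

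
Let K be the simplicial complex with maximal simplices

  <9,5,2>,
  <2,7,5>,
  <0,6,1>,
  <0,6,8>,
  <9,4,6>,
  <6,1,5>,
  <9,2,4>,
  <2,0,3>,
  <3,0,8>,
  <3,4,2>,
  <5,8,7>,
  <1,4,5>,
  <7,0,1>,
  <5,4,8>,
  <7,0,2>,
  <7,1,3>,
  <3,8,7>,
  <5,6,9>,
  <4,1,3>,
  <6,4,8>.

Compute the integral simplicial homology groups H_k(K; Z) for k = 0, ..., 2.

K has 10 vertices, 30 edges, 20 triangles.
rank ∂_0 = 0, rank ∂_1 = 9 ⇒ b_0 = 10 − 0 − 9 = 1; all invariant factors of ∂_1 are 1 so no torsion. So H_0 = Z.
rank ∂_1 = 9, rank ∂_2 = 20 ⇒ b_1 = 30 − 9 − 20 = 1; ∂_2 has invariant factor(s) [2] giving torsion. So H_1 = Z ⊕ Z/2Z.
rank ∂_2 = 20, rank ∂_3 = 0 ⇒ b_2 = 20 − 20 − 0 = 0. So H_2 = 0.

H_0 ≅ Z,  H_1 ≅ Z ⊕ Z/2Z,  H_2 = 0.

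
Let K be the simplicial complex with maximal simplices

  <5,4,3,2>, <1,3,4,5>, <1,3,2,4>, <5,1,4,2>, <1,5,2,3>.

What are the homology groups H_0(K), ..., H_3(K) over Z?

Order the vertices as 1 < 2 < 3 < 4 < 5. Listing each simplex with vertices in this order, K has dimension 3 with simplices:

  0-simplices (5): [1], [2], [3], [4], [5]
  1-simplices (10): [1,2], [1,3], [1,4], [1,5], [2,3], [2,4], [2,5], [3,4], [3,5], [4,5]
  2-simplices (10): [1,2,3], [1,2,4], [1,2,5], [1,3,4], [1,3,5], [1,4,5], [2,3,4], [2,3,5], [2,4,5], [3,4,5]
  3-simplices (5): [1,2,3,4], [1,2,3,5], [1,2,4,5], [1,3,4,5], [2,3,4,5]

giving chain groups C_0 ≅ Z^5, C_1 ≅ Z^10, C_2 ≅ Z^10, C_3 ≅ Z^5.

The boundary map ∂_1: C_1 → C_0 is given by ∂[p,q] = [q] − [p].
This gives a 5×10 integer matrix of rank 4; reducing to Smith normal form yields diagonal entries (1,1,1,1).

The boundary map ∂_2: C_2 → C_1 maps a triangle to the signed sum of its edges. For instance
  ∂[1,2,4] = [2,4] − [1,4] + [1,2],
  ∂[1,2,3] = [2,3] − [1,3] + [1,2].
As a 10×10 matrix over Z this has rank 6, with invariant factors (1,1,1,1,1,1).

The boundary map ∂_3: C_3 → C_2 sends each 3-simplex σ to the alternating sum Σ_i (−1)^i (σ with its i-th vertex removed). For instance
  ∂[1,2,3,4] = [2,3,4] − [1,3,4] + [1,2,4] − [1,2,3],
  ∂[2,3,4,5] = [3,4,5] − [2,4,5] + [2,3,5] − [2,3,4].
This gives a 10×5 integer matrix of rank 4; reducing to Smith normal form yields diagonal entries (1,1,1,1).

Now H_k = ker ∂_k / im ∂_{k+1}, so:

  H_0: rank C_0 − rank ∂_1 = 5 − 4 = 1, and the invariant factors of ∂_1 are all 1, so H_0 ≅ Z.
  H_1: rank ker ∂_1 − rank ∂_2 = (10 − 4) − 6 = 0, and the invariant factors of ∂_2 are all 1, so H_1 ≅ 0.
  H_2: rank ker ∂_2 − rank ∂_3 = (10 − 6) − 4 = 0, and the invariant factors of ∂_3 are all 1, so H_2 ≅ 0.
  H_3: rank ker ∂_3 − rank ∂_4 = (5 − 4) − 0 = 1, and there is no ∂_4, so H_3 ≅ Z.

H_0 = Z,  H_1 = 0,  H_2 = 0,  H_3 = Z.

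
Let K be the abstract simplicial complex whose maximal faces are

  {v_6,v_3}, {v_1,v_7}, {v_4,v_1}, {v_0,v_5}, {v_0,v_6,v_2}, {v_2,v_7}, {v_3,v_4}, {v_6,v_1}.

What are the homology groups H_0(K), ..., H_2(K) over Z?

H_0 = Z,  H_1 = Z^2,  H_2 = 0.

K has 8 vertices, 10 edges, 1 triangle.
rank ∂_0 = 0, rank ∂_1 = 7 ⇒ b_0 = 8 − 0 − 7 = 1; all invariant factors of ∂_1 are 1 so no torsion. So H_0 ≅ Z.
rank ∂_1 = 7, rank ∂_2 = 1 ⇒ b_1 = 10 − 7 − 1 = 2; all invariant factors of ∂_2 are 1 so no torsion. So H_1 ≅ Z^2.
rank ∂_2 = 1, rank ∂_3 = 0 ⇒ b_2 = 1 − 1 − 0 = 0. So H_2 ≅ 0.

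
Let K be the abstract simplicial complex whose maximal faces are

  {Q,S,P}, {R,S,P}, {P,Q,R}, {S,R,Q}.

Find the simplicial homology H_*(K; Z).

Order the vertices as P < Q < R < S. Listing each simplex with vertices in this order, K has dimension 2 with simplices:

  0-simplices (4): P, Q, R, S
  1-simplices (6): PQ, PR, PS, QR, QS, RS
  2-simplices (4): PQR, PQS, PRS, QRS

so the chain groups are C_0 ≅ Z^4, C_1 ≅ Z^6, C_2 ≅ Z^4.

∂_1: C_1 → C_0 is given by ∂[p,q] = [q] − [p].
This gives a 4×6 integer matrix of rank 3; reducing to Smith normal form yields diagonal entries (1,1,1).

∂_2: C_2 → C_1 maps a triangle to the signed sum of its edges. For instance
  ∂QRS = RS − QS + QR,
  ∂PQR = QR − PR + PQ.
This gives a 6×4 integer matrix of rank 3; reducing to Smith normal form yields diagonal entries (1,1,1).

Computing H_k = (kernel of ∂_k) / (image of ∂_{k+1}):

  H_0: rank C_0 − rank ∂_1 = 4 − 3 = 1, and the invariant factors of ∂_1 are all 1, so H_0 = Z.
  H_1: rank ker ∂_1 − rank ∂_2 = (6 − 3) − 3 = 0, and the invariant factors of ∂_2 are all 1, so H_1 = 0.
  H_2: rank ker ∂_2 − rank ∂_3 = (4 − 3) − 0 = 1, and there is no ∂_3, so H_2 = Z.

As a check, the Euler characteristic is 4 − 6 + 4 = 2, which agrees with 1 − 0 + 1 = 2.
(K is a triangulation of the 2-sphere S^2.)

H_0 = Z,  H_1 = 0,  H_2 = Z.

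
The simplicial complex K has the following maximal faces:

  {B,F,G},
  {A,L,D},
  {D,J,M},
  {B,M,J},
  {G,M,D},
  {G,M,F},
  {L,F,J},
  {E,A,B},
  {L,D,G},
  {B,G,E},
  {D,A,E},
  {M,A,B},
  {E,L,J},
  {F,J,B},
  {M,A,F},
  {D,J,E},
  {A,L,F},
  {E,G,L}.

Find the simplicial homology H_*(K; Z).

H_0 ≅ Z,  H_1 ≅ Z ⊕ Z/2,  H_2 = 0.

Fix the vertex order A < B < D < E < F < G < J < L < M and write every simplex with vertices in increasing order. Then dim K = 2 and the simplices of K are:

  0-simplices (9): A, B, D, E, F, G, J, L, M
  1-simplices (27): AB, AD, AE, AF, AL, AM, BE, BF, BG, BJ, BM, DE, DG, DJ, DL, DM, EG, EJ, EL, FG, FJ, FL, FM, GL, GM, JL, JM
  2-simplices (18): ABE, ABM, ADE, ADL, AFL, AFM, BEG, BFG, BFJ, BJM, DEJ, DGL, DGM, DJM, EGL, EJL, FGM, FJL

Hence C_0 ≅ Z^9, C_1 ≅ Z^27, C_2 ≅ Z^18.

∂_1: C_1 → C_0 maps an edge to its endpoints' difference, ∂[p,q] = q − p. For instance
  ∂DG = G − D.
As a 9×27 matrix over Z this has rank 8, with invariant factors (1,1,1,1,1,1,1,1).

The boundary map ∂_2: C_2 → C_1 sends each 2-simplex [p,q,r] to [q,r] − [p,r] + [p,q]. For instance
  ∂ADL = DL − AL + AD,
  ∂BJM = JM − BM + BJ.
The 27×18 boundary matrix has rank 18 and Smith normal form diag(1,1,1,1,1,1,1,1,1,1,1,1,1,1,1,1,1,2).

Reading off H_k = ker ∂_k / im ∂_{k+1}:

  H_0: rank C_0 − rank ∂_1 = 9 − 8 = 1, and the invariant factors of ∂_1 are all 1, so H_0 = Z.
  H_1: rank ker ∂_1 − rank ∂_2 = (27 − 8) − 18 = 1, and ∂_2 has invariant factor 2 > 1, so H_1 = Z ⊕ Z/2.
  H_2: rank ker ∂_2 − rank ∂_3 = (18 − 18) − 0 = 0, and there is no ∂_3, so H_2 = 0.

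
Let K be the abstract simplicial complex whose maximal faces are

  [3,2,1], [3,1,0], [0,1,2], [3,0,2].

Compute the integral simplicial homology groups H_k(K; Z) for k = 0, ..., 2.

K has 4 vertices, 6 edges, 4 triangles.
rank ∂_0 = 0, rank ∂_1 = 3 ⇒ b_0 = 4 − 0 − 3 = 1; all invariant factors of ∂_1 are 1 so no torsion. So H_0 ≅ Z.
rank ∂_1 = 3, rank ∂_2 = 3 ⇒ b_1 = 6 − 3 − 3 = 0; all invariant factors of ∂_2 are 1 so no torsion. So H_1 ≅ 0.
rank ∂_2 = 3, rank ∂_3 = 0 ⇒ b_2 = 4 − 3 − 0 = 1. So H_2 ≅ Z.

H_0 = Z,  H_1 = 0,  H_2 = Z.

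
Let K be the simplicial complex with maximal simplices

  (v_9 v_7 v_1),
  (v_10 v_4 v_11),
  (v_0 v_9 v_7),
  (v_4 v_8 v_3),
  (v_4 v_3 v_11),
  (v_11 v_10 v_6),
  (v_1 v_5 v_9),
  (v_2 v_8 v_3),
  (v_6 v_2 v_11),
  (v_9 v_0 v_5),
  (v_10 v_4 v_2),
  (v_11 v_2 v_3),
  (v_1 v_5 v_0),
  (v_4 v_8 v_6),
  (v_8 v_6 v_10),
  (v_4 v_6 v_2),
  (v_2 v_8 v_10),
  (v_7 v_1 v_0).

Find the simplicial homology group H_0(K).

H_0 = Z^2.

We work with the vertex ordering v_0 < v_1 < v_2 < v_3 < v_4 < v_5 < v_6 < v_7 < v_8 < v_9 < v_10 < v_11. The simplices of K, each written with vertices in increasing order, are:

  0-simplices (12): [v_0], [v_1], [v_2], [v_3], [v_4], [v_5], [v_6], [v_7], [v_8], [v_9], [v_10], [v_11]
  1-simplices (27): (27 of them)
  2-simplices (18): (18 of them)

giving chain groups C_0 ≅ Z^12, C_1 ≅ Z^27, C_2 ≅ Z^18.

The boundary map ∂_1: C_1 → C_0 maps an edge to its endpoints' difference, ∂[p,q] = q − p. For instance
  ∂[v_2,v_11] = [v_11] − [v_2].
As a 12×27 matrix over Z this has rank 10, with invariant factors (1,1,1,1,1,1,1,1,1,1).

∂_2: C_2 → C_1 acts by ∂[p,q,r] = [q,r] − [p,r] + [p,q]. For instance
  ∂[v_4,v_6,v_8] = [v_6,v_8] − [v_4,v_8] + [v_4,v_6],
  ∂[v_4,v_10,v_11] = [v_10,v_11] − [v_4,v_11] + [v_4,v_10].
As a 27×18 matrix over Z this has rank 17, with invariant factors (1,1,1,1,1,1,1,1,1,1,1,1,1,1,1,1,2).

Computing H_k = (kernel of ∂_k) / (image of ∂_{k+1}):

  H_0: rank C_0 − rank ∂_1 = 12 − 10 = 2, and the invariant factors of ∂_1 are all 1, so H_0 ≅ Z^2.

(K is a triangulation of the disjoint union of the 2-sphere S^2 and the real projective plane RP^2.)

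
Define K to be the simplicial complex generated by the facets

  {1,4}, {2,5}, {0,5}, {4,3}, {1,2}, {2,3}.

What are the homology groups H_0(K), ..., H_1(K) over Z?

H_0 ≅ Z,  H_1 ≅ Z.

We work with the vertex ordering 0 < 1 < 2 < 3 < 4 < 5. The simplices of K, each written with vertices in increasing order, are:

  0-simplices (6): [0], [1], [2], [3], [4], [5]
  1-simplices (6): [0,5], [1,2], [1,4], [2,3], [2,5], [3,4]

so the chain groups are C_0 ≅ Z^6, C_1 ≅ Z^6.

The boundary map ∂_1: C_1 → C_0 maps an edge to its endpoints' difference, ∂[p,q] = q − p.
The resulting 6×6 matrix has rank 5, and its Smith normal form has invariant factors (1,1,1,1,1).

Computing H_k = (kernel of ∂_k) / (image of ∂_{k+1}):

  H_0: rank C_0 − rank ∂_1 = 6 − 5 = 1, and the invariant factors of ∂_1 are all 1, so H_0 ≅ Z.
  H_1: rank ker ∂_1 − rank ∂_2 = (6 − 5) − 0 = 1, and there is no ∂_2, so H_1 ≅ Z.

As a check, the Euler characteristic is 6 − 6 = 0, which agrees with 1 − 1 = 0.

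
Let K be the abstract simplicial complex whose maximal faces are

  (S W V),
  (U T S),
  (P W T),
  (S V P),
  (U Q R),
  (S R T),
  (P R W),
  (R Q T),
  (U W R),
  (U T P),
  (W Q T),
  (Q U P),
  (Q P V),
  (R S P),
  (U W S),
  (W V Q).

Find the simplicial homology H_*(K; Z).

Fix the vertex order P < Q < R < S < T < U < V < W and write every simplex with vertices in increasing order. Then dim K = 2 and the simplices of K are:

  0-simplices (8): P, Q, R, S, T, U, V, W
  1-simplices (24): PQ, PR, PS, PT, PU, PV, PW, QR, QT, QU, QV, QW, RS, RT, RU, RW, ST, SU, SV, SW, TU, TW, UW, VW
  2-simplices (16): PQU, PQV, PRS, PRW, PSV, PTU, PTW, QRT, QRU, QTW, QVW, RST, RUW, STU, SUW, SVW

giving chain groups C_0 ≅ Z^8, C_1 ≅ Z^24, C_2 ≅ Z^16.

∂_1: C_1 → C_0 is given by ∂[p,q] = [q] − [p]. For instance
  ∂QW = W − Q.
This gives a 8×24 integer matrix of rank 7; reducing to Smith normal form yields diagonal entries (1,1,1,1,1,1,1).

∂_2: C_2 → C_1 sends each 2-simplex [p,q,r] to [q,r] − [p,r] + [p,q]. For instance
  ∂QRT = RT − QT + QR,
  ∂RUW = UW − RW + RU.
As a 24×16 matrix over Z this has rank 15, with invariant factors (1,1,1,1,1,1,1,1,1,1,1,1,1,1,1).

Now H_k = ker ∂_k / im ∂_{k+1}, so:

  H_0: rank C_0 − rank ∂_1 = 8 − 7 = 1, and the invariant factors of ∂_1 are all 1, so H_0 = Z.
  H_1: rank ker ∂_1 − rank ∂_2 = (24 − 7) − 15 = 2, and the invariant factors of ∂_2 are all 1, so H_1 = Z^2.
  H_2: rank ker ∂_2 − rank ∂_3 = (16 − 15) − 0 = 1, and there is no ∂_3, so H_2 = Z.

As a check, the Euler characteristic is 8 − 24 + 16 = 0, which agrees with 1 − 2 + 1 = 0.
(K is a triangulation of the torus T^2.)

H_0 ≅ Z,  H_1 ≅ Z^2,  H_2 ≅ Z.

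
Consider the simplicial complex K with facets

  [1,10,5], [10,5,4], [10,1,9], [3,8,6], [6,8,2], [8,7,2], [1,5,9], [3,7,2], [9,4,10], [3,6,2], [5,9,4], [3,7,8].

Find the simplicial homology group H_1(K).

H_1 ≅ 0.

Take the total order 1 < 2 < 3 < 4 < 5 < 6 < 7 < 8 < 9 < 10 on the vertex set. Then K (dimension 2) consists of the simplices:

  0-simplices (10): [1], [2], [3], [4], [5], [6], [7], [8], [9], [10]
  1-simplices (18): [1,5], [1,9], [1,10], [2,3], [2,6], [2,7], [2,8], [3,6], [3,7], [3,8], [4,5], [4,9], [4,10], [5,9], [5,10], [6,8], [7,8], [9,10]
  2-simplices (12): [1,5,9], [1,5,10], [1,9,10], [2,3,6], [2,3,7], [2,6,8], [2,7,8], [3,6,8], [3,7,8], [4,5,9], [4,5,10], [4,9,10]

so the chain groups are C_0 ≅ Z^10, C_1 ≅ Z^18, C_2 ≅ Z^12.

∂_1: C_1 → C_0 sends each edge [p,q] (with p < q) to q − p.
As a 10×18 matrix over Z this has rank 8, with invariant factors (1,1,1,1,1,1,1,1).

∂_2: C_2 → C_1 maps a triangle to the signed sum of its edges. For instance
  ∂[3,7,8] = [7,8] − [3,8] + [3,7],
  ∂[1,5,9] = [5,9] − [1,9] + [1,5].
The resulting 18×12 matrix has rank 10, and its Smith normal form has invariant factors (1,1,1,1,1,1,1,1,1,1).

Now H_k = ker ∂_k / im ∂_{k+1}, so:

  H_1: rank ker ∂_1 − rank ∂_2 = (18 − 8) − 10 = 0, and the invariant factors of ∂_2 are all 1, so H_1 = 0.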